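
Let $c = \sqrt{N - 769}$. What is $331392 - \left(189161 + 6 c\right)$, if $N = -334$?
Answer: $142231 - 6 i \sqrt{1103} \approx 1.4223 \cdot 10^{5} - 199.27 i$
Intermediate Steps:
$c = i \sqrt{1103}$ ($c = \sqrt{-334 - 769} = \sqrt{-1103} = i \sqrt{1103} \approx 33.211 i$)
$331392 - \left(189161 + 6 c\right) = 331392 - \left(189161 + 6 i \sqrt{1103}\right) = 142231 - 6 i \sqrt{1103}$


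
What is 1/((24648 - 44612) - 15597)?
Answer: -1/35561 ≈ -2.8121e-5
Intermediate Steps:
1/((24648 - 44612) - 15597) = 1/(-19964 - 15597) = 1/(-35561) = -1/35561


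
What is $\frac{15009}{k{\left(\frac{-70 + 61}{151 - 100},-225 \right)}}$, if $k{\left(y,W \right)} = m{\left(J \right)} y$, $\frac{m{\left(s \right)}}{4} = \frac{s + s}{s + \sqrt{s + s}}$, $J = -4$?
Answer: $- \frac{85051}{8} + \frac{85051 i \sqrt{2}}{16} \approx -10631.0 + 7517.5 i$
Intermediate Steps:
$m{\left(s \right)} = \frac{8 s}{s + \sqrt{2} \sqrt{s}}$ ($m{\left(s \right)} = 4 \frac{s + s}{s + \sqrt{s + s}} = 4 \frac{2 s}{s + \sqrt{2 s}} = 4 \frac{2 s}{s + \sqrt{2} \sqrt{s}} = \frac{8 s}{s + \sqrt{2} \sqrt{s}}$)
$k{\left(y,W \right)} = - \frac{32 y}{-4 + 2 i \sqrt{2}}$ ($k{\left(y,W \right)} = 8 \left(-4\right) \frac{1}{-4 + \sqrt{2} \sqrt{-4}} y = 8 \left(-4\right) \frac{1}{-4 + \sqrt{2} \cdot 2 i} y = 8 \left(-4\right) \frac{1}{-4 + 2 i \sqrt{2}} y = - \frac{32}{-4 + 2 i \sqrt{2}} y = - \frac{32 y}{-4 + 2 i \sqrt{2}}$)
$\frac{15009}{k{\left(\frac{-70 + 61}{151 - 100},-225 \right)}} = \frac{15009}{\frac{16 \frac{-70 + 61}{151 - 100}}{3} + \frac{8 i \frac{-70 + 61}{151 - 100} \sqrt{2}}{3}} = \frac{15009}{\frac{16 \left(- \frac{9}{51}\right)}{3} + \frac{8 i \left(- \frac{9}{51}\right) \sqrt{2}}{3}} = \frac{15009}{\frac{16 \left(\left(-9\right) \frac{1}{51}\right)}{3} + \frac{8 i \left(\left(-9\right) \frac{1}{51}\right) \sqrt{2}}{3}} = \frac{15009}{\frac{16}{3} \left(- \frac{3}{17}\right) + \frac{8}{3} i \left(- \frac{3}{17}\right) \sqrt{2}} = \frac{15009}{- \frac{16}{17} - \frac{8 i \sqrt{2}}{17}}$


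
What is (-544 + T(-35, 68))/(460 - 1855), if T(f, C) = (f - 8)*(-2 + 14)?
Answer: 212/279 ≈ 0.75986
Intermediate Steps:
T(f, C) = -96 + 12*f (T(f, C) = (-8 + f)*12 = -96 + 12*f)
(-544 + T(-35, 68))/(460 - 1855) = (-544 + (-96 + 12*(-35)))/(460 - 1855) = (-544 + (-96 - 420))/(-1395) = (-544 - 516)*(-1/1395) = -1060*(-1/1395) = 212/279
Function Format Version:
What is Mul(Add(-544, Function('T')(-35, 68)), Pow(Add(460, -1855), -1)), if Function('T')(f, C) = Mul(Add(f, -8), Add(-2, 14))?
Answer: Rational(212, 279) ≈ 0.75986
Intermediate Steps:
Function('T')(f, C) = Add(-96, Mul(12, f)) (Function('T')(f, C) = Mul(Add(-8, f), 12) = Add(-96, Mul(12, f)))
Mul(Add(-544, Function('T')(-35, 68)), Pow(Add(460, -1855), -1)) = Mul(Add(-544, Add(-96, Mul(12, -35))), Pow(Add(460, -1855), -1)) = Mul(Add(-544, Add(-96, -420)), Pow(-1395, -1)) = Mul(Add(-544, -516), Rational(-1, 1395)) = Mul(-1060, Rational(-1, 1395)) = Rational(212, 279)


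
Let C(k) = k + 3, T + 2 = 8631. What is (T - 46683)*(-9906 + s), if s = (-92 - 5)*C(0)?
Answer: 388036638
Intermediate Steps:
T = 8629 (T = -2 + 8631 = 8629)
C(k) = 3 + k
s = -291 (s = (-92 - 5)*(3 + 0) = -97*3 = -291)
(T - 46683)*(-9906 + s) = (8629 - 46683)*(-9906 - 291) = -38054*(-10197) = 388036638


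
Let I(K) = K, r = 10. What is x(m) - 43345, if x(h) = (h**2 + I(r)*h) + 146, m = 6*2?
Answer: -42935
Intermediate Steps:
m = 12
x(h) = 146 + h**2 + 10*h (x(h) = (h**2 + 10*h) + 146 = 146 + h**2 + 10*h)
x(m) - 43345 = (146 + 12**2 + 10*12) - 43345 = (146 + 144 + 120) - 43345 = 410 - 43345 = -42935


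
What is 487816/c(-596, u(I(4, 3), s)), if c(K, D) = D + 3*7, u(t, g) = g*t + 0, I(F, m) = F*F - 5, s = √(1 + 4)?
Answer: -2561034/41 + 1341494*√5/41 ≈ 10698.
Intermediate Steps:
s = √5 ≈ 2.2361
I(F, m) = -5 + F² (I(F, m) = F² - 5 = -5 + F²)
u(t, g) = g*t
c(K, D) = 21 + D (c(K, D) = D + 21 = 21 + D)
487816/c(-596, u(I(4, 3), s)) = 487816/(21 + √5*(-5 + 4²)) = 487816/(21 + √5*(-5 + 16)) = 487816/(21 + √5*11) = 487816/(21 + 11*√5)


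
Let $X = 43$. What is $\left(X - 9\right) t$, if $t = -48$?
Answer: $-1632$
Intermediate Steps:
$\left(X - 9\right) t = \left(43 - 9\right) \left(-48\right) = 34 \left(-48\right) = -1632$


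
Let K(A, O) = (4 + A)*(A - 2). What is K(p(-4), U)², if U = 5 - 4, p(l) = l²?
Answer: 78400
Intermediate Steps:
U = 1
K(A, O) = (-2 + A)*(4 + A) (K(A, O) = (4 + A)*(-2 + A) = (-2 + A)*(4 + A))
K(p(-4), U)² = (-8 + ((-4)²)² + 2*(-4)²)² = (-8 + 16² + 2*16)² = (-8 + 256 + 32)² = 280² = 78400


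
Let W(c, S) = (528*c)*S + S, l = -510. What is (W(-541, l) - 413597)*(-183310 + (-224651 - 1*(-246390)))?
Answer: -23470833151983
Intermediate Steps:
W(c, S) = S + 528*S*c (W(c, S) = 528*S*c + S = S + 528*S*c)
(W(-541, l) - 413597)*(-183310 + (-224651 - 1*(-246390))) = (-510*(1 + 528*(-541)) - 413597)*(-183310 + (-224651 - 1*(-246390))) = (-510*(1 - 285648) - 413597)*(-183310 + (-224651 + 246390)) = (-510*(-285647) - 413597)*(-183310 + 21739) = (145679970 - 413597)*(-161571) = 145266373*(-161571) = -23470833151983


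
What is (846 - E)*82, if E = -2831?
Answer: 301514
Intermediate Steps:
(846 - E)*82 = (846 - 1*(-2831))*82 = (846 + 2831)*82 = 3677*82 = 301514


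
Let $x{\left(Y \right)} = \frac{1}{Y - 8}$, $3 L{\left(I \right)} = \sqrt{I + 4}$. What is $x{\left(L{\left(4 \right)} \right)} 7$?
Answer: $- \frac{63}{71} - \frac{21 \sqrt{2}}{284} \approx -0.9919$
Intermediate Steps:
$L{\left(I \right)} = \frac{\sqrt{4 + I}}{3}$ ($L{\left(I \right)} = \frac{\sqrt{I + 4}}{3} = \frac{\sqrt{4 + I}}{3}$)
$x{\left(Y \right)} = \frac{1}{-8 + Y}$
$x{\left(L{\left(4 \right)} \right)} 7 = \frac{1}{-8 + \frac{\sqrt{4 + 4}}{3}} \cdot 7 = \frac{1}{-8 + \frac{\sqrt{8}}{3}} \cdot 7 = \frac{1}{-8 + \frac{2 \sqrt{2}}{3}} \cdot 7 = \frac{7}{-8 + \frac{2 \sqrt{2}}{3}}$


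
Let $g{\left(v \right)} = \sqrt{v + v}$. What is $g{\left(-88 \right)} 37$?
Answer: $148 i \sqrt{11} \approx 490.86 i$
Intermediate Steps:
$g{\left(v \right)} = \sqrt{2} \sqrt{v}$ ($g{\left(v \right)} = \sqrt{2 v} = \sqrt{2} \sqrt{v}$)
$g{\left(-88 \right)} 37 = \sqrt{2} \sqrt{-88} \cdot 37 = \sqrt{2} \cdot 2 i \sqrt{22} \cdot 37 = 4 i \sqrt{11} \cdot 37 = 148 i \sqrt{11}$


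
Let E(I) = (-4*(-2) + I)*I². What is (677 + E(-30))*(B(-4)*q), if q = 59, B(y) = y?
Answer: 4513028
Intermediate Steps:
E(I) = I²*(8 + I) (E(I) = (8 + I)*I² = I²*(8 + I))
(677 + E(-30))*(B(-4)*q) = (677 + (-30)²*(8 - 30))*(-4*59) = (677 + 900*(-22))*(-236) = (677 - 19800)*(-236) = -19123*(-236) = 4513028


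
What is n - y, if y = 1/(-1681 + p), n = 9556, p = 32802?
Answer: 297392275/31121 ≈ 9556.0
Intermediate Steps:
y = 1/31121 (y = 1/(-1681 + 32802) = 1/31121 ≈ 3.2133e-5)
n - y = 9556 - 1*1/31121 = 9556 - 1/31121 = 297392275/31121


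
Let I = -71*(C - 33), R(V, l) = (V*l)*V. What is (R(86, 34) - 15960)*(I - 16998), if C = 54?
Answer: -4354233456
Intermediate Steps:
R(V, l) = l*V²
I = -1491 (I = -71*(54 - 33) = -71*21 = -1491)
(R(86, 34) - 15960)*(I - 16998) = (34*86² - 15960)*(-1491 - 16998) = (34*7396 - 15960)*(-18489) = (251464 - 15960)*(-18489) = 235504*(-18489) = -4354233456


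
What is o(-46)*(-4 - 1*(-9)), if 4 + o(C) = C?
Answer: -250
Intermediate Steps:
o(C) = -4 + C
o(-46)*(-4 - 1*(-9)) = (-4 - 46)*(-4 - 1*(-9)) = -50*(-4 + 9) = -50*5 = -250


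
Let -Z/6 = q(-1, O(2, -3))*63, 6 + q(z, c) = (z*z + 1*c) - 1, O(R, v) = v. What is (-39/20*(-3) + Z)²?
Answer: 4645376649/400 ≈ 1.1613e+7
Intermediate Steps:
q(z, c) = -7 + c + z² (q(z, c) = -6 + ((z*z + 1*c) - 1) = -6 + ((z² + c) - 1) = -6 + ((c + z²) - 1) = -6 + (-1 + c + z²) = -7 + c + z²)
Z = 3402 (Z = -6*(-7 - 3 + (-1)²)*63 = -6*(-7 - 3 + 1)*63 = -(-54)*63 = -6*(-567) = 3402)
(-39/20*(-3) + Z)² = (-39/20*(-3) + 3402)² = (117/20 + 3402)² = (68157/20)² = 4645376649/400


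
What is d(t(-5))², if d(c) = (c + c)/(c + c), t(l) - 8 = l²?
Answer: 1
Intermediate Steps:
t(l) = 8 + l²
d(c) = 1 (d(c) = (2*c)/((2*c)) = (2*c)*(1/(2*c)) = 1)
d(t(-5))² = 1² = 1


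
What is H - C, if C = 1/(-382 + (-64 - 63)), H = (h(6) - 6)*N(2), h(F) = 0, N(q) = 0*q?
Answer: 1/509 ≈ 0.0019646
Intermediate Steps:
N(q) = 0
H = 0 (H = (0 - 6)*0 = -6*0 = 0)
C = -1/509 (C = 1/(-382 - 127) = 1/(-509) = -1/509 ≈ -0.0019646)
H - C = 0 - 1*(-1/509) = 0 + 1/509 = 1/509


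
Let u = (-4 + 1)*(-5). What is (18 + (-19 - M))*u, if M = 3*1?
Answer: -60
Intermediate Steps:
M = 3
u = 15 (u = -3*(-5) = 15)
(18 + (-19 - M))*u = (18 + (-19 - 1*3))*15 = (18 + (-19 - 3))*15 = (18 - 22)*15 = -4*15 = -60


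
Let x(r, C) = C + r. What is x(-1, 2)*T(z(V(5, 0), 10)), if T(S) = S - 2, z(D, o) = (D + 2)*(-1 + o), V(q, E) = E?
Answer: 16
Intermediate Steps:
z(D, o) = (-1 + o)*(2 + D) (z(D, o) = (2 + D)*(-1 + o) = (-1 + o)*(2 + D))
T(S) = -2 + S
x(-1, 2)*T(z(V(5, 0), 10)) = (2 - 1)*(-2 + (-2 - 1*0 + 2*10 + 0*10)) = 1*(-2 + (-2 + 0 + 20 + 0)) = 1*(-2 + 18) = 1*16 = 16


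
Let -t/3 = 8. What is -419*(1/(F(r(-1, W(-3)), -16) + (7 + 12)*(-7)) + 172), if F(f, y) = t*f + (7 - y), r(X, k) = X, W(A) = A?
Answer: -6197429/86 ≈ -72063.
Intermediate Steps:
t = -24 (t = -3*8 = -24)
F(f, y) = 7 - y - 24*f (F(f, y) = -24*f + (7 - y) = 7 - y - 24*f)
-419*(1/(F(r(-1, W(-3)), -16) + (7 + 12)*(-7)) + 172) = -419*(1/((7 - 1*(-16) - 24*(-1)) + (7 + 12)*(-7)) + 172) = -419*(1/((7 + 16 + 24) + 19*(-7)) + 172) = -419*(1/(47 - 133) + 172) = -419*(1/(-86) + 172) = -419*(-1/86 + 172) = -419*14791/86 = -6197429/86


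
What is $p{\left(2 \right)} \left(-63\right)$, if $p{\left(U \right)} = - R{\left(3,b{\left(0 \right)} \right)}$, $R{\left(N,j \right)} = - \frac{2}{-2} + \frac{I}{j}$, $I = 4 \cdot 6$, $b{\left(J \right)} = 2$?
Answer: $819$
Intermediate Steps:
$I = 24$
$R{\left(N,j \right)} = 1 + \frac{24}{j}$ ($R{\left(N,j \right)} = - \frac{2}{-2} + \frac{24}{j} = \left(-2\right) \left(- \frac{1}{2}\right) + \frac{24}{j} = 1 + \frac{24}{j}$)
$p{\left(U \right)} = -13$ ($p{\left(U \right)} = - \frac{24 + 2}{2} = - \frac{26}{2} = \left(-1\right) 13 = -13$)
$p{\left(2 \right)} \left(-63\right) = \left(-13\right) \left(-63\right) = 819$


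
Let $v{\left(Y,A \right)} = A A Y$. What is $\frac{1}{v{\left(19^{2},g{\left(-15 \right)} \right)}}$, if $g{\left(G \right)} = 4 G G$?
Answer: $\frac{1}{292410000} \approx 3.4199 \cdot 10^{-9}$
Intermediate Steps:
$g{\left(G \right)} = 4 G^{2}$
$v{\left(Y,A \right)} = Y A^{2}$ ($v{\left(Y,A \right)} = A^{2} Y = Y A^{2}$)
$\frac{1}{v{\left(19^{2},g{\left(-15 \right)} \right)}} = \frac{1}{19^{2} \left(4 \left(-15\right)^{2}\right)^{2}} = \frac{1}{361 \left(4 \cdot 225\right)^{2}} = \frac{1}{361 \cdot 900^{2}} = \frac{1}{361 \cdot 810000} = \frac{1}{292410000}$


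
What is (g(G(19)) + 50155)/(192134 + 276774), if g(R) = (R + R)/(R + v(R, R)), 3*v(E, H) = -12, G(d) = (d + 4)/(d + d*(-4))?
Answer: 12588951/117695908 ≈ 0.10696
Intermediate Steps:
G(d) = -(4 + d)/(3*d) (G(d) = (4 + d)/(d - 4*d) = (4 + d)/((-3*d)) = (4 + d)*(-1/(3*d)) = -(4 + d)/(3*d))
v(E, H) = -4 (v(E, H) = (⅓)*(-12) = -4)
g(R) = 2*R/(-4 + R) (g(R) = (R + R)/(R - 4) = (2*R)/(-4 + R) = 2*R/(-4 + R))
(g(G(19)) + 50155)/(192134 + 276774) = (2*((⅓)*(-4 - 1*19)/19)/(-4 + (⅓)*(-4 - 1*19)/19) + 50155)/(192134 + 276774) = (2*((⅓)*(1/19)*(-4 - 19))/(-4 + (⅓)*(1/19)*(-4 - 19)) + 50155)/468908 = (2*((⅓)*(1/19)*(-23))/(-4 + (⅓)*(1/19)*(-23)) + 50155)*(1/468908) = (2*(-23/57)/(-4 - 23/57) + 50155)*(1/468908) = (2*(-23/57)/(-251/57) + 50155)*(1/468908) = (2*(-23/57)*(-57/251) + 50155)*(1/468908) = (46/251 + 50155)*(1/468908) = (12588951/251)*(1/468908) = 12588951/117695908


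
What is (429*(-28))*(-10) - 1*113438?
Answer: 6682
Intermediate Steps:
(429*(-28))*(-10) - 1*113438 = -12012*(-10) - 113438 = 120120 - 113438 = 6682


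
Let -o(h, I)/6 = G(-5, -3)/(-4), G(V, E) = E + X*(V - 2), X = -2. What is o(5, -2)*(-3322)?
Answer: -54813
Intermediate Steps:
G(V, E) = 4 + E - 2*V (G(V, E) = E - 2*(V - 2) = E - 2*(-2 + V) = E + (4 - 2*V) = 4 + E - 2*V)
o(h, I) = 33/2 (o(h, I) = -6*(4 - 3 - 2*(-5))/(-4) = -6*(4 - 3 + 10)*(-1)/4 = -66*(-1)/4 = -6*(-11/4) = 33/2)
o(5, -2)*(-3322) = (33/2)*(-3322) = -54813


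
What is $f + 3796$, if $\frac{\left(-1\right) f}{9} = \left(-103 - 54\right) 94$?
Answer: $136618$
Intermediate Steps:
$f = 132822$ ($f = - 9 \left(-103 - 54\right) 94 = - 9 \left(\left(-157\right) 94\right) = \left(-9\right) \left(-14758\right) = 132822$)
$f + 3796 = 132822 + 3796 = 136618$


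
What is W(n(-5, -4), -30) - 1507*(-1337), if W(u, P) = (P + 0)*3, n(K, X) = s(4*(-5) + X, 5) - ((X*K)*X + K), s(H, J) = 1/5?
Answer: 2014769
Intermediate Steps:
s(H, J) = ⅕
n(K, X) = ⅕ - K - K*X² (n(K, X) = ⅕ - ((X*K)*X + K) = ⅕ - ((K*X)*X + K) = ⅕ - (K*X² + K) = ⅕ - (K + K*X²) = ⅕ + (-K - K*X²) = ⅕ - K - K*X²)
W(u, P) = 3*P (W(u, P) = P*3 = 3*P)
W(n(-5, -4), -30) - 1507*(-1337) = 3*(-30) - 1507*(-1337) = -90 + 2014859 = 2014769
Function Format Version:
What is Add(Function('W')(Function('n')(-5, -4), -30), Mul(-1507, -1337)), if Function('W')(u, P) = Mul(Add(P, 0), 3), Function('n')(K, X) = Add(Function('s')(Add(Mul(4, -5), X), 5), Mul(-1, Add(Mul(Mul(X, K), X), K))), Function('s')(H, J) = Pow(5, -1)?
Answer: 2014769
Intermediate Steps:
Function('s')(H, J) = Rational(1, 5)
Function('n')(K, X) = Add(Rational(1, 5), Mul(-1, K), Mul(-1, K, Pow(X, 2))) (Function('n')(K, X) = Add(Rational(1, 5), Mul(-1, Add(Mul(Mul(X, K), X), K))) = Add(Rational(1, 5), Mul(-1, Add(Mul(Mul(K, X), X), K))) = Add(Rational(1, 5), Mul(-1, Add(Mul(K, Pow(X, 2)), K))) = Add(Rational(1, 5), Mul(-1, Add(K, Mul(K, Pow(X, 2))))) = Add(Rational(1, 5), Add(Mul(-1, K), Mul(-1, K, Pow(X, 2)))) = Add(Rational(1, 5), Mul(-1, K), Mul(-1, K, Pow(X, 2))))
Function('W')(u, P) = Mul(3, P) (Function('W')(u, P) = Mul(P, 3) = Mul(3, P))
Add(Function('W')(Function('n')(-5, -4), -30), Mul(-1507, -1337)) = Add(Mul(3, -30), Mul(-1507, -1337)) = Add(-90, 2014859) = 2014769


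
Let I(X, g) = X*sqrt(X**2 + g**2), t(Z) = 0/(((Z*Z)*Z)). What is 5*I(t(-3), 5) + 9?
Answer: 9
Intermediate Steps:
t(Z) = 0 (t(Z) = 0/((Z**2*Z)) = 0/(Z**3) = 0/Z**3 = 0)
5*I(t(-3), 5) + 9 = 5*(0*sqrt(0**2 + 5**2)) + 9 = 5*(0*sqrt(0 + 25)) + 9 = 5*(0*sqrt(25)) + 9 = 5*(0*5) + 9 = 5*0 + 9 = 0 + 9 = 9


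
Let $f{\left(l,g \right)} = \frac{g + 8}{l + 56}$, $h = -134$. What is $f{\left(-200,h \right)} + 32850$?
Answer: $\frac{262807}{8} \approx 32851.0$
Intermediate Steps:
$f{\left(l,g \right)} = \frac{8 + g}{56 + l}$
$f{\left(-200,h \right)} + 32850 = \frac{8 - 134}{56 - 200} + 32850 = \frac{1}{-144} \left(-126\right) + 32850 = \left(- \frac{1}{144}\right) \left(-126\right) + 32850 = \frac{7}{8} + 32850 = \frac{262807}{8}$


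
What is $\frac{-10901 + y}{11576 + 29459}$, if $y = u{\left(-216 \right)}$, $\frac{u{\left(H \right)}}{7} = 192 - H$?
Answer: $- \frac{1609}{8207} \approx -0.19605$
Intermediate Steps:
$u{\left(H \right)} = 1344 - 7 H$ ($u{\left(H \right)} = 7 \left(192 - H\right) = 1344 - 7 H$)
$y = 2856$ ($y = 1344 - -1512 = 1344 + 1512 = 2856$)
$\frac{-10901 + y}{11576 + 29459} = \frac{-10901 + 2856}{11576 + 29459} = - \frac{8045}{41035} = \left(-8045\right) \frac{1}{41035} = - \frac{1609}{8207}$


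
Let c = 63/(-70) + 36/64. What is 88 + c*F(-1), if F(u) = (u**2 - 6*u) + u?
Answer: 3439/40 ≈ 85.975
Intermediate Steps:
F(u) = u**2 - 5*u
c = -27/80 (c = 63*(-1/70) + 36*(1/64) = -9/10 + 9/16 = -27/80 ≈ -0.33750)
88 + c*F(-1) = 88 - (-27)*(-5 - 1)/80 = 88 - (-27)*(-6)/80 = 88 - 27/80*6 = 88 - 81/40 = 3439/40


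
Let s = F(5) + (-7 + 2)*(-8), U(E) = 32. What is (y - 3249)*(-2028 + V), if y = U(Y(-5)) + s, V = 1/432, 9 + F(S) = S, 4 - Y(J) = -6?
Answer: 2786858195/432 ≈ 6.4511e+6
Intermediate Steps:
Y(J) = 10 (Y(J) = 4 - 1*(-6) = 4 + 6 = 10)
F(S) = -9 + S
V = 1/432 ≈ 0.0023148
s = 36 (s = (-9 + 5) + (-7 + 2)*(-8) = -4 - 5*(-8) = -4 + 40 = 36)
y = 68 (y = 32 + 36 = 68)
(y - 3249)*(-2028 + V) = (68 - 3249)*(-2028 + 1/432) = -3181*(-876095/432) = 2786858195/432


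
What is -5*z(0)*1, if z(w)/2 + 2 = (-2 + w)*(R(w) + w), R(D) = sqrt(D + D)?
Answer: 20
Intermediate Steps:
R(D) = sqrt(2)*sqrt(D) (R(D) = sqrt(2*D) = sqrt(2)*sqrt(D))
z(w) = -4 + 2*(-2 + w)*(w + sqrt(2)*sqrt(w)) (z(w) = -4 + 2*((-2 + w)*(sqrt(2)*sqrt(w) + w)) = -4 + 2*((-2 + w)*(w + sqrt(2)*sqrt(w))) = -4 + 2*(-2 + w)*(w + sqrt(2)*sqrt(w)))
-5*z(0)*1 = -5*(-4 - 4*0 + 2*0**2 - 4*sqrt(2)*sqrt(0) + 2*sqrt(2)*0**(3/2))*1 = -5*(-4 + 0 + 2*0 - 4*sqrt(2)*0 + 2*sqrt(2)*0)*1 = -5*(-4 + 0 + 0 + 0 + 0)*1 = -5*(-4)*1 = 20*1 = 20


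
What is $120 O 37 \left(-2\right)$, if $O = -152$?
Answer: $1349760$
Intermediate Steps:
$120 O 37 \left(-2\right) = 120 \left(-152\right) 37 \left(-2\right) = \left(-18240\right) \left(-74\right) = 1349760$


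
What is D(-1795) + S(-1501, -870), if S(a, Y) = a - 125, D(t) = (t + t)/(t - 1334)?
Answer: -5084164/3129 ≈ -1624.9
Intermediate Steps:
D(t) = 2*t/(-1334 + t) (D(t) = (2*t)/(-1334 + t) = 2*t/(-1334 + t))
S(a, Y) = -125 + a
D(-1795) + S(-1501, -870) = 2*(-1795)/(-1334 - 1795) + (-125 - 1501) = 2*(-1795)/(-3129) - 1626 = 2*(-1795)*(-1/3129) - 1626 = 3590/3129 - 1626 = -5084164/3129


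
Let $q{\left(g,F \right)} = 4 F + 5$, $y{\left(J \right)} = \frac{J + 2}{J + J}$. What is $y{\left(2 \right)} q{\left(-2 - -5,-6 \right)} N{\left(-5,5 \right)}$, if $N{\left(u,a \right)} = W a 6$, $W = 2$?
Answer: $-1140$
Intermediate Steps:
$N{\left(u,a \right)} = 12 a$ ($N{\left(u,a \right)} = 2 a 6 = 12 a$)
$y{\left(J \right)} = \frac{2 + J}{2 J}$
$q{\left(g,F \right)} = 5 + 4 F$
$y{\left(2 \right)} q{\left(-2 - -5,-6 \right)} N{\left(-5,5 \right)} = \frac{2 + 2}{2 \cdot 2} \left(5 + 4 \left(-6\right)\right) 12 \cdot 5 = \frac{1}{2} \cdot \frac{1}{2} \cdot 4 \left(5 - 24\right) 60 = 1 \left(-19\right) 60 = \left(-19\right) 60 = -1140$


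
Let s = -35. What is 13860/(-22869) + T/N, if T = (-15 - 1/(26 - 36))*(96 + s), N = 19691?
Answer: -4238137/6498030 ≈ -0.65222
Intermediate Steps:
T = -9089/10 (T = (-15 - 1/(26 - 36))*(96 - 35) = (-15 - 1/(-10))*61 = (-15 - 1*(-1/10))*61 = (-15 + 1/10)*61 = -149/10*61 = -9089/10 ≈ -908.90)
13860/(-22869) + T/N = 13860/(-22869) - 9089/10/19691 = 13860*(-1/22869) - 9089/10*1/19691 = -20/33 - 9089/196910 = -4238137/6498030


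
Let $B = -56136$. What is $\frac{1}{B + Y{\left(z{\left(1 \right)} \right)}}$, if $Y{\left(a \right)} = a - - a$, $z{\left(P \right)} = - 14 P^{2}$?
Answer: $- \frac{1}{56164} \approx -1.7805 \cdot 10^{-5}$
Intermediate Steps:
$Y{\left(a \right)} = 2 a$ ($Y{\left(a \right)} = a + a = 2 a$)
$\frac{1}{B + Y{\left(z{\left(1 \right)} \right)}} = \frac{1}{-56136 + 2 \left(- 14 \cdot 1^{2}\right)} = \frac{1}{-56136 + 2 \left(\left(-14\right) 1\right)} = \frac{1}{-56136 + 2 \left(-14\right)} = \frac{1}{-56136 - 28} = \frac{1}{-56164} = - \frac{1}{56164}$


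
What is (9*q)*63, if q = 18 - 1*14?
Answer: 2268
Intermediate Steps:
q = 4 (q = 18 - 14 = 4)
(9*q)*63 = (9*4)*63 = 36*63 = 2268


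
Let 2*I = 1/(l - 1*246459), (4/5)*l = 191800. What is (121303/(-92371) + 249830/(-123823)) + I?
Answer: -73028424790045/21924349405742 ≈ -3.3309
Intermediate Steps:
l = 239750 (l = (5/4)*191800 = 239750)
I = -1/13418 (I = 1/(2*(239750 - 1*246459)) = 1/(2*(239750 - 246459)) = (½)/(-6709) = (½)*(-1/6709) = -1/13418 ≈ -7.4527e-5)
(121303/(-92371) + 249830/(-123823)) + I = (121303/(-92371) + 249830/(-123823)) - 1/13418 = (121303*(-1/92371) + 249830*(-1/123823)) - 1/13418 = (-121303/92371 - 35690/17689) - 1/13418 = -5442449757/1633950619 - 1/13418 = -73028424790045/21924349405742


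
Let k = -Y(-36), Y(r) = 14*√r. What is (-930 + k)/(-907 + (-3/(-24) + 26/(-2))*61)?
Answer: 2480/4513 + 224*I/4513 ≈ 0.54952 + 0.049634*I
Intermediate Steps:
k = -84*I (k = -14*√(-36) = -14*6*I = -84*I ≈ -84.0*I)
(-930 + k)/(-907 + (-3/(-24) + 26/(-2))*61) = (-930 - 84*I)/(-907 + (-3/(-24) + 26/(-2))*61) = (-930 - 84*I)/(-907 + (-3*(-1/24) + 26*(-½))*61) = (-930 - 84*I)/(-907 + (⅛ - 13)*61) = (-930 - 84*I)/(-907 - 103/8*61) = (-930 - 84*I)/(-907 - 6283/8) = (-930 - 84*I)/(-13539/8) = (-930 - 84*I)*(-8/13539) = 2480/4513 + 224*I/4513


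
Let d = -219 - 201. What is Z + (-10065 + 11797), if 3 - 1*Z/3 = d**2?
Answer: -527459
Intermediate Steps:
d = -420
Z = -529191 (Z = 9 - 3*(-420)**2 = 9 - 3*176400 = 9 - 529200 = -529191)
Z + (-10065 + 11797) = -529191 + (-10065 + 11797) = -529191 + 1732 = -527459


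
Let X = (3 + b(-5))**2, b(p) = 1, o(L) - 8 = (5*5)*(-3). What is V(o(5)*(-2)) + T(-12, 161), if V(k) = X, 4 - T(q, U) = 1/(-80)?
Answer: 1601/80 ≈ 20.013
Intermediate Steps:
o(L) = -67 (o(L) = 8 + (5*5)*(-3) = 8 + 25*(-3) = 8 - 75 = -67)
T(q, U) = 321/80 (T(q, U) = 4 - 1/(-80) = 4 - 1*(-1/80) = 4 + 1/80 = 321/80)
X = 16 (X = (3 + 1)**2 = 4**2 = 16)
V(k) = 16
V(o(5)*(-2)) + T(-12, 161) = 16 + 321/80 = 1601/80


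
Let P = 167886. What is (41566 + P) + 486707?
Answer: 696159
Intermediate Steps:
(41566 + P) + 486707 = (41566 + 167886) + 486707 = 209452 + 486707 = 696159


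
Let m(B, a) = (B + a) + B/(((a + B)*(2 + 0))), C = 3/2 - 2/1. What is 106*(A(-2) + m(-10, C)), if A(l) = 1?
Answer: -20087/21 ≈ -956.52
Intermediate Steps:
C = -½ (C = 3*(½) - 2*1 = 3/2 - 2 = -½ ≈ -0.50000)
m(B, a) = B + a + B/(2*B + 2*a) (m(B, a) = (B + a) + B/(((B + a)*2)) = (B + a) + B/(2*B + 2*a) = B + a + B/(2*B + 2*a))
106*(A(-2) + m(-10, C)) = 106*(1 + ((-10)² + (-½)² + (½)*(-10) + 2*(-10)*(-½))/(-10 - ½)) = 106*(1 + (100 + ¼ - 5 + 10)/(-21/2)) = 106*(1 - 2/21*421/4) = 106*(1 - 421/42) = 106*(-379/42) = -20087/21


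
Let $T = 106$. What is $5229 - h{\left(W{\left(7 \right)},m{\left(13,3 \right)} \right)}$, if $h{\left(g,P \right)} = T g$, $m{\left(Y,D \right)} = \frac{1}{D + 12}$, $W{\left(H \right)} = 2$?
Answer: $5017$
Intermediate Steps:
$m{\left(Y,D \right)} = \frac{1}{12 + D}$
$h{\left(g,P \right)} = 106 g$
$5229 - h{\left(W{\left(7 \right)},m{\left(13,3 \right)} \right)} = 5229 - 106 \cdot 2 = 5229 - 212 = 5017$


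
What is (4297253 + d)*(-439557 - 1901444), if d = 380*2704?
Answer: -12465298917773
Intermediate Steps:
d = 1027520
(4297253 + d)*(-439557 - 1901444) = (4297253 + 1027520)*(-439557 - 1901444) = 5324773*(-2341001) = -12465298917773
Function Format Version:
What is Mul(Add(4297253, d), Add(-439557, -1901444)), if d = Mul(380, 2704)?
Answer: -12465298917773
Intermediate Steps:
d = 1027520
Mul(Add(4297253, d), Add(-439557, -1901444)) = Mul(Add(4297253, 1027520), Add(-439557, -1901444)) = Mul(5324773, -2341001) = -12465298917773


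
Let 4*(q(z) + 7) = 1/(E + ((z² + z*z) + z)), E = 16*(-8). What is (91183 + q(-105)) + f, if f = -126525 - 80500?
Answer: -10109910531/87268 ≈ -1.1585e+5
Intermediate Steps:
E = -128
f = -207025
q(z) = -7 + 1/(4*(-128 + z + 2*z²)) (q(z) = -7 + 1/(4*(-128 + ((z² + z*z) + z))) = -7 + 1/(4*(-128 + ((z² + z²) + z))) = -7 + 1/(4*(-128 + (2*z² + z))) = -7 + 1/(4*(-128 + (z + 2*z²))) = -7 + 1/(4*(-128 + z + 2*z²)))
(91183 + q(-105)) + f = (91183 + (3585 - 56*(-105)² - 28*(-105))/(4*(-128 - 105 + 2*(-105)²))) - 207025 = (91183 + (3585 - 56*11025 + 2940)/(4*(-128 - 105 + 2*11025))) - 207025 = (91183 + (3585 - 617400 + 2940)/(4*(-128 - 105 + 22050))) - 207025 = (91183 + (¼)*(-610875)/21817) - 207025 = (91183 + (¼)*(1/21817)*(-610875)) - 207025 = (91183 - 610875/87268) - 207025 = 7956747169/87268 - 207025 = -10109910531/87268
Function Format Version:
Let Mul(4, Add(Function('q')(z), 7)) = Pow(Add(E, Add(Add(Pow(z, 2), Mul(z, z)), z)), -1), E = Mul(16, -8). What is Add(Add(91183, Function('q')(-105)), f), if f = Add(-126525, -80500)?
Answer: Rational(-10109910531, 87268) ≈ -1.1585e+5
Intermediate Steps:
E = -128
f = -207025
Function('q')(z) = Add(-7, Mul(Rational(1, 4), Pow(Add(-128, z, Mul(2, Pow(z, 2))), -1))) (Function('q')(z) = Add(-7, Mul(Rational(1, 4), Pow(Add(-128, Add(Add(Pow(z, 2), Mul(z, z)), z)), -1))) = Add(-7, Mul(Rational(1, 4), Pow(Add(-128, Add(Add(Pow(z, 2), Pow(z, 2)), z)), -1))) = Add(-7, Mul(Rational(1, 4), Pow(Add(-128, Add(Mul(2, Pow(z, 2)), z)), -1))) = Add(-7, Mul(Rational(1, 4), Pow(Add(-128, Add(z, Mul(2, Pow(z, 2)))), -1))) = Add(-7, Mul(Rational(1, 4), Pow(Add(-128, z, Mul(2, Pow(z, 2))), -1))))
Add(Add(91183, Function('q')(-105)), f) = Add(Add(91183, Mul(Rational(1, 4), Pow(Add(-128, -105, Mul(2, Pow(-105, 2))), -1), Add(3585, Mul(-56, Pow(-105, 2)), Mul(-28, -105)))), -207025) = Add(Add(91183, Mul(Rational(1, 4), Pow(Add(-128, -105, Mul(2, 11025)), -1), Add(3585, Mul(-56, 11025), 2940))), -207025) = Add(Add(91183, Mul(Rational(1, 4), Pow(Add(-128, -105, 22050), -1), Add(3585, -617400, 2940))), -207025) = Add(Add(91183, Mul(Rational(1, 4), Pow(21817, -1), -610875)), -207025) = Add(Add(91183, Mul(Rational(1, 4), Rational(1, 21817), -610875)), -207025) = Add(Add(91183, Rational(-610875, 87268)), -207025) = Add(Rational(7956747169, 87268), -207025) = Rational(-10109910531, 87268)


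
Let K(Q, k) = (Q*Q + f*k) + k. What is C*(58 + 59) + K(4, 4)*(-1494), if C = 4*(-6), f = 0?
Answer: -32688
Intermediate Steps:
C = -24
K(Q, k) = k + Q**2 (K(Q, k) = (Q*Q + 0*k) + k = (Q**2 + 0) + k = Q**2 + k = k + Q**2)
C*(58 + 59) + K(4, 4)*(-1494) = -24*(58 + 59) + (4 + 4**2)*(-1494) = -24*117 + (4 + 16)*(-1494) = -2808 + 20*(-1494) = -2808 - 29880 = -32688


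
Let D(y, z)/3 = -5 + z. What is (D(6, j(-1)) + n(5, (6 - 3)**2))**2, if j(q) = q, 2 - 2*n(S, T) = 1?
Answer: 1225/4 ≈ 306.25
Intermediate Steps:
n(S, T) = 1/2 (n(S, T) = 1 - 1/2*1 = 1 - 1/2 = 1/2)
D(y, z) = -15 + 3*z (D(y, z) = 3*(-5 + z) = -15 + 3*z)
(D(6, j(-1)) + n(5, (6 - 3)**2))**2 = ((-15 + 3*(-1)) + 1/2)**2 = ((-15 - 3) + 1/2)**2 = (-18 + 1/2)**2 = (-35/2)**2 = 1225/4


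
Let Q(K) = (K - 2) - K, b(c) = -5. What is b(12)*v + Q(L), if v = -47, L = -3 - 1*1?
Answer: 233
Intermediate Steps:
L = -4 (L = -3 - 1 = -4)
Q(K) = -2 (Q(K) = (-2 + K) - K = -2)
b(12)*v + Q(L) = -5*(-47) - 2 = 235 - 2 = 233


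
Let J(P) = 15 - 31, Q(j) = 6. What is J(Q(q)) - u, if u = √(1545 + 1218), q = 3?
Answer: -16 - 3*√307 ≈ -68.564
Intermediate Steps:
J(P) = -16
u = 3*√307 (u = √2763 = 3*√307 ≈ 52.564)
J(Q(q)) - u = -16 - 3*√307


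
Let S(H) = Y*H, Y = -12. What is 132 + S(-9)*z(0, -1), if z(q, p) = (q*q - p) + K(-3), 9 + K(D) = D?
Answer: -1056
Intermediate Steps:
K(D) = -9 + D
S(H) = -12*H
z(q, p) = -12 + q² - p (z(q, p) = (q*q - p) + (-9 - 3) = (q² - p) - 12 = -12 + q² - p)
132 + S(-9)*z(0, -1) = 132 + (-12*(-9))*(-12 + 0² - 1*(-1)) = 132 + 108*(-12 + 0 + 1) = 132 + 108*(-11) = 132 - 1188 = -1056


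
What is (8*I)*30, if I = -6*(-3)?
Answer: 4320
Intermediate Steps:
I = 18
(8*I)*30 = (8*18)*30 = 144*30 = 4320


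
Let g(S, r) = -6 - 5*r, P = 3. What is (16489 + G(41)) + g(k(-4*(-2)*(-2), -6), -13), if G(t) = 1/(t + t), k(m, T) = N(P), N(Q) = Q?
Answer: 1356937/82 ≈ 16548.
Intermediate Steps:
k(m, T) = 3
G(t) = 1/(2*t)
(16489 + G(41)) + g(k(-4*(-2)*(-2), -6), -13) = (16489 + (1/2)/41) + (-6 - 5*(-13)) = (16489 + (1/2)*(1/41)) + (-6 + 65) = (16489 + 1/82) + 59 = 1352099/82 + 59 = 1356937/82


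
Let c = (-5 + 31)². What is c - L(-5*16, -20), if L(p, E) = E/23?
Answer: 15568/23 ≈ 676.87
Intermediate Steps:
L(p, E) = E/23 (L(p, E) = E*(1/23) = E/23)
c = 676 (c = 26² = 676)
c - L(-5*16, -20) = 676 - (-20)/23 = 676 - 1*(-20/23) = 676 + 20/23 = 15568/23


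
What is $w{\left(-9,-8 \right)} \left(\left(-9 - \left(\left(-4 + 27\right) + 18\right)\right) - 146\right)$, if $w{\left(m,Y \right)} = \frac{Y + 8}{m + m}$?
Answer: $0$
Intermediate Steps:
$w{\left(m,Y \right)} = \frac{8 + Y}{2 m}$
$w{\left(-9,-8 \right)} \left(\left(-9 - \left(\left(-4 + 27\right) + 18\right)\right) - 146\right) = \frac{8 - 8}{2 \left(-9\right)} \left(\left(-9 - \left(\left(-4 + 27\right) + 18\right)\right) - 146\right) = \frac{1}{2} \left(- \frac{1}{9}\right) 0 \left(\left(-9 - \left(23 + 18\right)\right) - 146\right) = 0 \left(\left(-9 - 41\right) - 146\right) = 0 \left(-50 - 146\right) = 0 \left(-196\right) = 0$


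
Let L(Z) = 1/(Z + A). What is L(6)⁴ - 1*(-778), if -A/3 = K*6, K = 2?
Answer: 630180001/810000 ≈ 778.00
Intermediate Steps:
A = -36 (A = -6*6 = -3*12 = -36)
L(Z) = 1/(-36 + Z) (L(Z) = 1/(Z - 36) = 1/(-36 + Z))
L(6)⁴ - 1*(-778) = (1/(-36 + 6))⁴ - 1*(-778) = (1/(-30))⁴ + 778 = (-1/30)⁴ + 778 = 1/810000 + 778 = 630180001/810000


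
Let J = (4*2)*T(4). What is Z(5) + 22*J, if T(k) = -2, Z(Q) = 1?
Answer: -351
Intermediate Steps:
J = -16 (J = (4*2)*(-2) = 8*(-2) = -16)
Z(5) + 22*J = 1 + 22*(-16) = 1 - 352 = -351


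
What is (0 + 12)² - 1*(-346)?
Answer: 490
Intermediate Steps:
(0 + 12)² - 1*(-346) = 12² + 346 = 144 + 346 = 490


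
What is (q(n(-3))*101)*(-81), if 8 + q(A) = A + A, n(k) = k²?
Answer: -81810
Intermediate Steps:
q(A) = -8 + 2*A (q(A) = -8 + (A + A) = -8 + 2*A)
(q(n(-3))*101)*(-81) = ((-8 + 2*(-3)²)*101)*(-81) = ((-8 + 2*9)*101)*(-81) = ((-8 + 18)*101)*(-81) = (10*101)*(-81) = 1010*(-81) = -81810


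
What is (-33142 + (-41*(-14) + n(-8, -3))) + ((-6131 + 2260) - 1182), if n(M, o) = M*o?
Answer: -37597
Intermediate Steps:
(-33142 + (-41*(-14) + n(-8, -3))) + ((-6131 + 2260) - 1182) = (-33142 + (-41*(-14) - 8*(-3))) + ((-6131 + 2260) - 1182) = (-33142 + (574 + 24)) + (-3871 - 1182) = (-33142 + 598) - 5053 = -32544 - 5053 = -37597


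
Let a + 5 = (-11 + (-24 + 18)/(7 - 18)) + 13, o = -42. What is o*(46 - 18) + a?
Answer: -12963/11 ≈ -1178.5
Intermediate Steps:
a = -27/11 (a = -5 + ((-11 + (-24 + 18)/(7 - 18)) + 13) = -5 + ((-11 - 6/(-11)) + 13) = -5 + ((-11 - 6*(-1/11)) + 13) = -5 + ((-11 + 6/11) + 13) = -5 + (-115/11 + 13) = -5 + 28/11 = -27/11 ≈ -2.4545)
o*(46 - 18) + a = -42*(46 - 18) - 27/11 = -42*28 - 27/11 = -1176 - 27/11 = -12963/11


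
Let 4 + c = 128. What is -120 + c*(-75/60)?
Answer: -275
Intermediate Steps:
c = 124 (c = -4 + 128 = 124)
-120 + c*(-75/60) = -120 + 124*(-75/60) = -120 + 124*(-75*1/60) = -120 + 124*(-5/4) = -120 - 155 = -275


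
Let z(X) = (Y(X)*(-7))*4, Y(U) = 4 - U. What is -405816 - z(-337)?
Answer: -396268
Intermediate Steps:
z(X) = -112 + 28*X (z(X) = ((4 - X)*(-7))*4 = (-28 + 7*X)*4 = -112 + 28*X)
-405816 - z(-337) = -405816 - (-112 + 28*(-337)) = -405816 - (-112 - 9436) = -405816 - 1*(-9548) = -405816 + 9548 = -396268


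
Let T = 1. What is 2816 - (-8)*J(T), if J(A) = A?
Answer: 2824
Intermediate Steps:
2816 - (-8)*J(T) = 2816 - (-8) = 2816 - 1*(-8) = 2816 + 8 = 2824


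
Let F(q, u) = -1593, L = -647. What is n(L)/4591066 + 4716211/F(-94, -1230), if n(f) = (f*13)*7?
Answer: -21652529761987/7313568138 ≈ -2960.6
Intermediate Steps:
n(f) = 91*f (n(f) = (13*f)*7 = 91*f)
n(L)/4591066 + 4716211/F(-94, -1230) = (91*(-647))/4591066 + 4716211/(-1593) = -58877*1/4591066 + 4716211*(-1/1593) = -58877/4591066 - 4716211/1593 = -21652529761987/7313568138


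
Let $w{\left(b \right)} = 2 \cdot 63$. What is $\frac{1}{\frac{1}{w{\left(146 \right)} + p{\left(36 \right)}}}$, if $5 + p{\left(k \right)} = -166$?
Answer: $-45$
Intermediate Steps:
$w{\left(b \right)} = 126$
$p{\left(k \right)} = -171$ ($p{\left(k \right)} = -5 - 166 = -171$)
$\frac{1}{\frac{1}{w{\left(146 \right)} + p{\left(36 \right)}}} = \frac{1}{\frac{1}{126 - 171}} = \frac{1}{\frac{1}{-45}} = \frac{1}{- \frac{1}{45}} = -45$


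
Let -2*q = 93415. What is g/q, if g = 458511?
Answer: -917022/93415 ≈ -9.8167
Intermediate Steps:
q = -93415/2 (q = -½*93415 = -93415/2 ≈ -46708.)
g/q = 458511/(-93415/2) = 458511*(-2/93415) = -917022/93415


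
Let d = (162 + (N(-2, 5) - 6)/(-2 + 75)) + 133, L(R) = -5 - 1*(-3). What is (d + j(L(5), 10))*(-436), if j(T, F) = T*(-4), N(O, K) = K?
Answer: -9643448/73 ≈ -1.3210e+5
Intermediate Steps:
L(R) = -2 (L(R) = -5 + 3 = -2)
j(T, F) = -4*T
d = 21534/73 (d = (162 + (5 - 6)/(-2 + 75)) + 133 = (162 - 1/73) + 133 = 11825/73 + 133 = 21534/73 ≈ 294.99)
(d + j(L(5), 10))*(-436) = (21534/73 - 4*(-2))*(-436) = (21534/73 + 8)*(-436) = (22118/73)*(-436) = -9643448/73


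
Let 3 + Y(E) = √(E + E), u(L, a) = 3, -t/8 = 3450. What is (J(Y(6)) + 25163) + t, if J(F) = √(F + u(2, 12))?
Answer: -2437 + √2*3^(¼) ≈ -2435.1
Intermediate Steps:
t = -27600 (t = -8*3450 = -27600)
Y(E) = -3 + √2*√E (Y(E) = -3 + √(E + E) = -3 + √(2*E) = -3 + √2*√E)
J(F) = √(3 + F) (J(F) = √(F + 3) = √(3 + F))
(J(Y(6)) + 25163) + t = (√(3 + (-3 + √2*√6)) + 25163) - 27600 = (√(3 + (-3 + 2*√3)) + 25163) - 27600 = (√(2*√3) + 25163) - 27600 = (√2*3^(¼) + 25163) - 27600 = (25163 + √2*3^(¼)) - 27600 = -2437 + √2*3^(¼)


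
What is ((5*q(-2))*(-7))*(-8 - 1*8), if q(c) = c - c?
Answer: 0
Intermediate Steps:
q(c) = 0
((5*q(-2))*(-7))*(-8 - 1*8) = ((5*0)*(-7))*(-8 - 1*8) = (0*(-7))*(-8 - 8) = 0*(-16) = 0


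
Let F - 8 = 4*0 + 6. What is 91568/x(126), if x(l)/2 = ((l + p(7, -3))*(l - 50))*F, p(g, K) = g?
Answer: 5723/17689 ≈ 0.32353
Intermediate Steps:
F = 14 (F = 8 + (4*0 + 6) = 8 + (0 + 6) = 8 + 6 = 14)
x(l) = 28*(-50 + l)*(7 + l) (x(l) = 2*(((l + 7)*(l - 50))*14) = 2*(((7 + l)*(-50 + l))*14) = 2*(((-50 + l)*(7 + l))*14) = 2*(14*(-50 + l)*(7 + l)) = 28*(-50 + l)*(7 + l))
91568/x(126) = 91568/(-9800 - 1204*126 + 28*126²) = 91568/(-9800 - 151704 + 28*15876) = 91568/(-9800 - 151704 + 444528) = 91568/283024 = 91568*(1/283024) = 5723/17689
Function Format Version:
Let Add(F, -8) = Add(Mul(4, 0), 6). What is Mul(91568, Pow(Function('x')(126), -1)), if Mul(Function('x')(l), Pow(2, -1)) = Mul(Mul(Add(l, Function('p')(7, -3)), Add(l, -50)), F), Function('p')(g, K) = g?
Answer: Rational(5723, 17689) ≈ 0.32353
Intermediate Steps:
F = 14 (F = Add(8, Add(Mul(4, 0), 6)) = Add(8, Add(0, 6)) = Add(8, 6) = 14)
Function('x')(l) = Mul(28, Add(-50, l), Add(7, l)) (Function('x')(l) = Mul(2, Mul(Mul(Add(l, 7), Add(l, -50)), 14)) = Mul(2, Mul(Mul(Add(7, l), Add(-50, l)), 14)) = Mul(2, Mul(Mul(Add(-50, l), Add(7, l)), 14)) = Mul(2, Mul(14, Add(-50, l), Add(7, l))) = Mul(28, Add(-50, l), Add(7, l)))
Mul(91568, Pow(Function('x')(126), -1)) = Mul(91568, Pow(Add(-9800, Mul(-1204, 126), Mul(28, Pow(126, 2))), -1)) = Mul(91568, Pow(Add(-9800, -151704, Mul(28, 15876)), -1)) = Mul(91568, Pow(Add(-9800, -151704, 444528), -1)) = Mul(91568, Pow(283024, -1)) = Mul(91568, Rational(1, 283024)) = Rational(5723, 17689)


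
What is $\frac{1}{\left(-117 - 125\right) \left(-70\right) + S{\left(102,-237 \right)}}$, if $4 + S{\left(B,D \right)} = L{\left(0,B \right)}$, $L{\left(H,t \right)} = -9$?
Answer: $\frac{1}{16927} \approx 5.9077 \cdot 10^{-5}$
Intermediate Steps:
$S{\left(B,D \right)} = -13$ ($S{\left(B,D \right)} = -4 - 9 = -13$)
$\frac{1}{\left(-117 - 125\right) \left(-70\right) + S{\left(102,-237 \right)}} = \frac{1}{\left(-117 - 125\right) \left(-70\right) - 13} = \frac{1}{\left(-242\right) \left(-70\right) - 13} = \frac{1}{16940 - 13} = \frac{1}{16927}$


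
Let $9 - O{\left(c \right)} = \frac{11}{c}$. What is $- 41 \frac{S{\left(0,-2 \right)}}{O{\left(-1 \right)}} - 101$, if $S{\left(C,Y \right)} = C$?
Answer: $-101$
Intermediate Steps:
$O{\left(c \right)} = 9 - \frac{11}{c}$
$- 41 \frac{S{\left(0,-2 \right)}}{O{\left(-1 \right)}} - 101 = - 41 \frac{0}{9 - \frac{11}{-1}} - 101 = - 41 \frac{0}{9 - -11} - 101 = - 41 \frac{0}{9 + 11} - 101 = - 41 \cdot \frac{0}{20} - 101 = - 41 \cdot 0 \cdot \frac{1}{20} - 101 = \left(-41\right) 0 - 101 = 0 - 101 = -101$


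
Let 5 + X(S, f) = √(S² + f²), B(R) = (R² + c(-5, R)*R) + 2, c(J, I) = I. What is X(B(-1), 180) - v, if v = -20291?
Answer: 20286 + 4*√2026 ≈ 20466.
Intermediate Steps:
B(R) = 2 + 2*R² (B(R) = (R² + R*R) + 2 = (R² + R²) + 2 = 2*R² + 2 = 2 + 2*R²)
X(S, f) = -5 + √(S² + f²)
X(B(-1), 180) - v = (-5 + √((2 + 2*(-1)²)² + 180²)) - 1*(-20291) = (-5 + √((2 + 2*1)² + 32400)) + 20291 = (-5 + √((2 + 2)² + 32400)) + 20291 = (-5 + √(4² + 32400)) + 20291 = (-5 + √(16 + 32400)) + 20291 = (-5 + √32416) + 20291 = (-5 + 4*√2026) + 20291 = 20286 + 4*√2026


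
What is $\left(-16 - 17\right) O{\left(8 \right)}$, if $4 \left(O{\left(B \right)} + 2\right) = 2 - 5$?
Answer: $\frac{363}{4} \approx 90.75$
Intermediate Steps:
$O{\left(B \right)} = - \frac{11}{4}$ ($O{\left(B \right)} = -2 + \frac{2 - 5}{4} = -2 + \frac{1}{4} \left(-3\right) = -2 - \frac{3}{4} = - \frac{11}{4}$)
$\left(-16 - 17\right) O{\left(8 \right)} = \left(-16 - 17\right) \left(- \frac{11}{4}\right) = \left(-33\right) \left(- \frac{11}{4}\right) = \frac{363}{4}$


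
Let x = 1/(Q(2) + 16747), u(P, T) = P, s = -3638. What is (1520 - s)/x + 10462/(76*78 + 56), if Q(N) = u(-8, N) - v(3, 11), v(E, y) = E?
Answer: 258282274927/2992 ≈ 8.6324e+7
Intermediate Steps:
Q(N) = -11 (Q(N) = -8 - 1*3 = -8 - 3 = -11)
x = 1/16736 (x = 1/(-11 + 16747) = 1/16736 ≈ 5.9751e-5)
(1520 - s)/x + 10462/(76*78 + 56) = (1520 - 1*(-3638))/(1/16736) + 10462/(76*78 + 56) = (1520 + 3638)*16736 + 10462/(5928 + 56) = 5158*16736 + 10462/5984 = 86324288 + 10462*(1/5984) = 86324288 + 5231/2992 = 258282274927/2992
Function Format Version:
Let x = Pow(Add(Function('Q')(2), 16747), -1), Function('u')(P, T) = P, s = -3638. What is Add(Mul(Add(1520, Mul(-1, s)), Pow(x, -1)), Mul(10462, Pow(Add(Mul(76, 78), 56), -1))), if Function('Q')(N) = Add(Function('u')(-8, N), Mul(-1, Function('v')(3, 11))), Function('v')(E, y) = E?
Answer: Rational(258282274927, 2992) ≈ 8.6324e+7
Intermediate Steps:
Function('Q')(N) = -11 (Function('Q')(N) = Add(-8, Mul(-1, 3)) = Add(-8, -3) = -11)
x = Rational(1, 16736) (x = Pow(Add(-11, 16747), -1) = Pow(16736, -1) = Rational(1, 16736) ≈ 5.9751e-5)
Add(Mul(Add(1520, Mul(-1, s)), Pow(x, -1)), Mul(10462, Pow(Add(Mul(76, 78), 56), -1))) = Add(Mul(Add(1520, Mul(-1, -3638)), Pow(Rational(1, 16736), -1)), Mul(10462, Pow(Add(Mul(76, 78), 56), -1))) = Add(Mul(Add(1520, 3638), 16736), Mul(10462, Pow(Add(5928, 56), -1))) = Add(Mul(5158, 16736), Mul(10462, Pow(5984, -1))) = Add(86324288, Mul(10462, Rational(1, 5984))) = Add(86324288, Rational(5231, 2992)) = Rational(258282274927, 2992)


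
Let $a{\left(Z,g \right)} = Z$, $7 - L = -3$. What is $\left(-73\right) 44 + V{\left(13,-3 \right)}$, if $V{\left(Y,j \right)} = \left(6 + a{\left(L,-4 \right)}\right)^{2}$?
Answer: $-2956$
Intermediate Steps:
$L = 10$ ($L = 7 - -3 = 7 + 3 = 10$)
$V{\left(Y,j \right)} = 256$ ($V{\left(Y,j \right)} = \left(6 + 10\right)^{2} = 16^{2} = 256$)
$\left(-73\right) 44 + V{\left(13,-3 \right)} = \left(-73\right) 44 + 256 = -3212 + 256 = -2956$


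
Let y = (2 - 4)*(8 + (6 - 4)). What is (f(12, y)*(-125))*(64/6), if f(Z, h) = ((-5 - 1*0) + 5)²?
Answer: 0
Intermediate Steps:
y = -20 (y = -2*(8 + 2) = -2*10 = -20)
f(Z, h) = 0 (f(Z, h) = ((-5 + 0) + 5)² = (-5 + 5)² = 0² = 0)
(f(12, y)*(-125))*(64/6) = (0*(-125))*(64/6) = 0*(64*(⅙)) = 0*(32/3) = 0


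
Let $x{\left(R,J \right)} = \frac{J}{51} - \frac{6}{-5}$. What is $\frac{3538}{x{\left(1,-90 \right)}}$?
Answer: $- \frac{150365}{24} \approx -6265.2$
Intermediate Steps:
$x{\left(R,J \right)} = \frac{6}{5} + \frac{J}{51}$ ($x{\left(R,J \right)} = J \frac{1}{51} - - \frac{6}{5} = \frac{J}{51} + \frac{6}{5} = \frac{6}{5} + \frac{J}{51}$)
$\frac{3538}{x{\left(1,-90 \right)}} = \frac{3538}{\frac{6}{5} + \frac{1}{51} \left(-90\right)} = \frac{3538}{\frac{6}{5} - \frac{30}{17}} = \frac{3538}{- \frac{48}{85}} = 3538 \left(- \frac{85}{48}\right) = - \frac{150365}{24}$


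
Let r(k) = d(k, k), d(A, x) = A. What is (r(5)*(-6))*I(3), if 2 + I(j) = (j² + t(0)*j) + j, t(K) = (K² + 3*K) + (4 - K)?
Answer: -660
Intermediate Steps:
t(K) = 4 + K² + 2*K
I(j) = -2 + j² + 5*j (I(j) = -2 + ((j² + (4 + 0² + 2*0)*j) + j) = -2 + ((j² + (4 + 0 + 0)*j) + j) = -2 + ((j² + 4*j) + j) = -2 + (j² + 5*j) = -2 + j² + 5*j)
r(k) = k
(r(5)*(-6))*I(3) = (5*(-6))*(-2 + 3² + 5*3) = -30*(-2 + 9 + 15) = -30*22 = -660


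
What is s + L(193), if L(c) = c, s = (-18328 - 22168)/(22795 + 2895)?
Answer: 2458837/12845 ≈ 191.42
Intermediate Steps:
s = -20248/12845 (s = -40496/25690 = -40496*1/25690 = -20248/12845 ≈ -1.5763)
s + L(193) = -20248/12845 + 193 = 2458837/12845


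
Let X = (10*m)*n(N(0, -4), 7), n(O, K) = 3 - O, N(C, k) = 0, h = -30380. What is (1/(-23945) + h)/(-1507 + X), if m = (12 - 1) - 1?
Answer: 727449101/28901615 ≈ 25.170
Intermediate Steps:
m = 10 (m = 11 - 1 = 10)
X = 300 (X = (10*10)*(3 - 1*0) = 100*(3 + 0) = 100*3 = 300)
(1/(-23945) + h)/(-1507 + X) = (1/(-23945) - 30380)/(-1507 + 300) = (-1/23945 - 30380)/(-1207) = -727449101/23945*(-1/1207) = 727449101/28901615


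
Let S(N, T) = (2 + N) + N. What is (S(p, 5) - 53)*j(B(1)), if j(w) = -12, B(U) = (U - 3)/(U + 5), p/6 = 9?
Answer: -684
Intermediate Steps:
p = 54 (p = 6*9 = 54)
S(N, T) = 2 + 2*N
B(U) = (-3 + U)/(5 + U)
(S(p, 5) - 53)*j(B(1)) = ((2 + 2*54) - 53)*(-12) = ((2 + 108) - 53)*(-12) = (110 - 53)*(-12) = 57*(-12) = -684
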